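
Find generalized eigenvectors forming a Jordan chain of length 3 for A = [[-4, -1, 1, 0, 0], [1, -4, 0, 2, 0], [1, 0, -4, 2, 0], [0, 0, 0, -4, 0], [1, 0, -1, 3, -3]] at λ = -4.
v_1 = [[-2, 0, 1, 1, 0]]^T, v_2 = [[1, 0, 0, 0, 0]]^T, v_3 = [[0, 1, 1, 0, 1]]^T

We seek v_1 ∈ ker((A + 4I)^3) \ ker((A + 4I)^2), then set v_{i+1} = (A + 4I) v_i.

One such chain is v_1 = [[-2, 0, 1, 1, 0]]^T, v_2 = [[1, 0, 0, 0, 0]]^T, v_3 = [[0, 1, 1, 0, 1]]^T. Check: (A + 4I) v_3 = [[0, 0, 0, 0, 0]]^T = 0.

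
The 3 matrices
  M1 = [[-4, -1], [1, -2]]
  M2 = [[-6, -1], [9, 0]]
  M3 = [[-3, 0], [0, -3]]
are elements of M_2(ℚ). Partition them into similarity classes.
2 classes: {M1, M2}, {M3}

Characteristic polynomials: χ_{M1} = (x + 3)^2, χ_{M2} = (x + 3)^2, χ_{M3} = (x + 3)^2.

{M1, M2}: invariant factors (x + 3)^2.

{M3}: invariant factors x + 3, x + 3.

Matrices are similar if and only if their invariant-factor lists agree; the partition into similarity classes is {M1, M2}, {M3}.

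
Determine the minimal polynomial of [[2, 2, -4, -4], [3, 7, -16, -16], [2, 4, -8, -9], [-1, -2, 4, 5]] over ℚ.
m_A(x) = (x - 2)^2(x - 1)

The characteristic polynomial factors as (x - 2)^2(x - 1)^2. The minimal polynomial is ∏(x - λ)^{k_λ} where k_λ is the size of the largest Jordan block at λ.

For λ = 1: rank(A - I) = 2, and the largest Jordan block has size 1 (the smallest k with rank((A - I)^k) = rank((A - I)^(k+1))).
For λ = 2: rank(A - 2I) = 3, and the largest Jordan block has size 2 (the smallest k with rank((A - 2I)^k) = rank((A - 2I)^(k+1))).

So m_A(x) = (x - 2)^2(x - 1).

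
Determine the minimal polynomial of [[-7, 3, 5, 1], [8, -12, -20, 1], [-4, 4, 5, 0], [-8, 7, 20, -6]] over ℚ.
m_A(x) = (x + 5)^2

The characteristic polynomial factors as (x + 5)^4. The minimal polynomial is ∏(x - λ)^{k_λ} where k_λ is the size of the largest Jordan block at λ.

For λ = -5: rank(A + 5I) = 2, and the largest Jordan block has size 2 (the smallest k with rank((A + 5I)^k) = rank((A + 5I)^(k+1))).

So m_A(x) = (x + 5)^2.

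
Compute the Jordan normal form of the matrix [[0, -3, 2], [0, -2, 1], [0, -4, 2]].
The characteristic polynomial is det(xI - A) = x^3, so the eigenvalues are 0 (algebraic multiplicity 3).

For λ = 0: rank(A) = 2, rank(A^2) = 1, rank(A^3) = 0. The eigenspace has dimension 3 - 2 = 1, so there is 1 Jordan block; the rank sequence gives block sizes [3].

Assembling the blocks gives the Jordan form J above.

J = [[0, 1, 0], [0, 0, 1], [0, 0, 0]]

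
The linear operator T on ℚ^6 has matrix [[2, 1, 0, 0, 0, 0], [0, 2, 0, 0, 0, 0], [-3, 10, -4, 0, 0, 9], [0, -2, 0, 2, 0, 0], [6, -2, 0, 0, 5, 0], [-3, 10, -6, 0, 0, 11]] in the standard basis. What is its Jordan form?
The characteristic polynomial is det(xI - A) = (x - 5)^2(x - 2)^4, so the eigenvalues are 2 (algebraic multiplicity 4), 5 (algebraic multiplicity 2).

For λ = 2: rank(A - 2I) = 3, rank((A - 2I)^2) = 2. The eigenspace has dimension 6 - 3 = 3, so there are 3 Jordan blocks; the rank sequence gives block sizes [2, 1, 1].

For λ = 5: rank(A - 5I) = 4. The eigenspace has dimension 6 - 4 = 2, so there are 2 Jordan blocks; the rank sequence gives block sizes [1, 1].

Assembling the blocks gives the Jordan form J above.

J = [[2, 1, 0, 0, 0, 0], [0, 2, 0, 0, 0, 0], [0, 0, 2, 0, 0, 0], [0, 0, 0, 2, 0, 0], [0, 0, 0, 0, 5, 0], [0, 0, 0, 0, 0, 5]]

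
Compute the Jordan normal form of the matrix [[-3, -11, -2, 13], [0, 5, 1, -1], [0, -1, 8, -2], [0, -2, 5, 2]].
J = [[-3, 0, 0, 0], [0, 5, 1, 0], [0, 0, 5, 1], [0, 0, 0, 5]]

The characteristic polynomial is det(xI - A) = (x - 5)^3(x + 3), so the eigenvalues are -3 (algebraic multiplicity 1), 5 (algebraic multiplicity 3).

For λ = -3: algebraic multiplicity 1 gives one 1×1 block.

For λ = 5: rank(A - 5I) = 3, rank((A - 5I)^2) = 2, rank((A - 5I)^3) = 1. The eigenspace has dimension 4 - 3 = 1, so there is 1 Jordan block; the rank sequence gives block sizes [3].

Assembling the blocks gives the Jordan form J above.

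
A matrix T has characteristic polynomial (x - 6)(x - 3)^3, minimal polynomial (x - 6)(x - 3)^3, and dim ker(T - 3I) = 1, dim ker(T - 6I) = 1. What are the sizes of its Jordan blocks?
λ = 3: algebraic multiplicity 3 (exponent in χ_T), largest block size 3 (exponent in m_T), 1 block (geometric multiplicity). This forces block sizes [3].
λ = 6: algebraic multiplicity 1 (exponent in χ_T), largest block size 1 (exponent in m_T), 1 block (geometric multiplicity). This forces block sizes [1].

Jordan blocks: (3, 3), (6, 1)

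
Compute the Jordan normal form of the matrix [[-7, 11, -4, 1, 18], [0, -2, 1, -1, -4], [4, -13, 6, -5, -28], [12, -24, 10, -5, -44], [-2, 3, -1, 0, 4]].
J = [[-1, 1, 0, 0, 0], [0, -1, 1, 0, 0], [0, 0, -1, 0, 0], [0, 0, 0, -1, 0], [0, 0, 0, 0, 0]]

The characteristic polynomial is det(xI - A) = x(x + 1)^4, so the eigenvalues are -1 (algebraic multiplicity 4), 0 (algebraic multiplicity 1).

For λ = -1: rank(A + I) = 3, rank((A + I)^2) = 2, rank((A + I)^3) = 1. The eigenspace has dimension 5 - 3 = 2, so there are 2 Jordan blocks; the rank sequence gives block sizes [3, 1].

For λ = 0: algebraic multiplicity 1 gives one 1×1 block.

Assembling the blocks gives the Jordan form J above.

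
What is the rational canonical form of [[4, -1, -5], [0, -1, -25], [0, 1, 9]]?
The invariant factors of A (the non-unit diagonal entries of the Smith normal form of xI - A over ℚ[x]) are x - 4, (x - 4)^2, each dividing the next. The characteristic polynomial is their product, (x - 4)^3.

The rational canonical form is the block-diagonal matrix of companion matrices C(f_i):
R = [[4, 0, 0], [0, 0, -16], [0, 1, 8]].

R = [[4, 0, 0], [0, 0, -16], [0, 1, 8]]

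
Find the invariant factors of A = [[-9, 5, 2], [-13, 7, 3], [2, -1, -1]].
(x + 1)^3

The Jordan structure of A has elementary divisors (x + 1)^3. Arranging the block sizes at each eigenvalue in decreasing order and taking row products gives the invariant factors.

Invariant factors (smallest first, each dividing the next): (x + 1)^3.

Check: the last factor (x + 1)^3 is the minimal polynomial, and the product (x + 1)^3 is the characteristic polynomial.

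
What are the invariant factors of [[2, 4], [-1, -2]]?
The Jordan structure of A has elementary divisors x^2. Arranging the block sizes at each eigenvalue in decreasing order and taking row products gives the invariant factors.

Invariant factors (smallest first, each dividing the next): x^2.

Check: the last factor x^2 is the minimal polynomial, and the product x^2 is the characteristic polynomial.

x^2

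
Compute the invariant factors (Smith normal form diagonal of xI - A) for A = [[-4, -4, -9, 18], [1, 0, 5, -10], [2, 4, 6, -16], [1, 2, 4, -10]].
x + 2, (x + 2)^3

The Jordan structure of A has elementary divisors (x + 2)^3, (x + 2). Arranging the block sizes at each eigenvalue in decreasing order and taking row products gives the invariant factors.

Invariant factors (smallest first, each dividing the next): x + 2, (x + 2)^3.

Check: the last factor (x + 2)^3 is the minimal polynomial, and the product (x + 2)^4 is the characteristic polynomial.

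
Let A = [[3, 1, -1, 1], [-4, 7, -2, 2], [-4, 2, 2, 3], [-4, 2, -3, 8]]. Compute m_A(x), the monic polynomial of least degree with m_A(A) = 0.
m_A(x) = (x - 5)^2

The characteristic polynomial factors as (x - 5)^4. The minimal polynomial is ∏(x - λ)^{k_λ} where k_λ is the size of the largest Jordan block at λ.

For λ = 5: rank(A - 5I) = 2, and the largest Jordan block has size 2 (the smallest k with rank((A - 5I)^k) = rank((A - 5I)^(k+1))).

So m_A(x) = (x - 5)^2.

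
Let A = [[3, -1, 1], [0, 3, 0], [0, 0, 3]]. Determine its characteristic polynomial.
χ_A(x) = (x - 3)^3

xI - A = [[x - 3, 1, -1], [0, x - 3, 0], [0, 0, x - 3]].

Expanding det(xI - A) along the first row:
det(xI - A) = + (x - 3)·det([[x - 3, 0], [0, x - 3]]) - (1)·det([[0, 0], [0, x - 3]]) + (-1)·det([[0, x - 3], [0, 0]]).

Evaluating gives χ_A(x) = x^3 - 9x^2 + 27x - 27 = (x - 3)^3.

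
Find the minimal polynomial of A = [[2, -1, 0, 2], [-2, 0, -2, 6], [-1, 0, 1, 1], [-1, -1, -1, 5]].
m_A(x) = (x - 2)^2

The characteristic polynomial factors as (x - 2)^4. The minimal polynomial is ∏(x - λ)^{k_λ} where k_λ is the size of the largest Jordan block at λ.

For λ = 2: rank(A - 2I) = 2, and the largest Jordan block has size 2 (the smallest k with rank((A - 2I)^k) = rank((A - 2I)^(k+1))).

So m_A(x) = (x - 2)^2.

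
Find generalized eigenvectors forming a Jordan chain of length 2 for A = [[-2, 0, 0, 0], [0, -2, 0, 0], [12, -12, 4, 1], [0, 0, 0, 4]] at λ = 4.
v_1 = [[0, 0, 2, 1]]^T, v_2 = [[0, 0, 1, 0]]^T

We seek v_1 ∈ ker((A - 4I)^2) \ ker(A - 4I), then set v_{i+1} = (A - 4I) v_i.

One such chain is v_1 = [[0, 0, 2, 1]]^T, v_2 = [[0, 0, 1, 0]]^T. Check: (A - 4I) v_2 = [[0, 0, 0, 0]]^T = 0.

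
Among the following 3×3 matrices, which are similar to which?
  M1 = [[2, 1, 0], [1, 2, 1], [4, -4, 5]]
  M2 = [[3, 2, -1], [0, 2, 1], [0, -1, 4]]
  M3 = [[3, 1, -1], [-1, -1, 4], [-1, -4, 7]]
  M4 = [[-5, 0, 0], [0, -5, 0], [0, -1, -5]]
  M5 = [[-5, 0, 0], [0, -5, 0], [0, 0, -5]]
3 classes: {M1, M2, M3}, {M4}, {M5}

Characteristic polynomials: χ_{M1} = (x - 3)^3, χ_{M2} = (x - 3)^3, χ_{M3} = (x - 3)^3, χ_{M4} = (x + 5)^3, χ_{M5} = (x + 5)^3.

{M1, M2, M3}: invariant factors (x - 3)^3.

{M4}: invariant factors x + 5, (x + 5)^2.

{M5}: invariant factors x + 5, x + 5, x + 5.

Matrices are similar if and only if their invariant-factor lists agree; the partition into similarity classes is {M1, M2, M3}, {M4}, {M5}.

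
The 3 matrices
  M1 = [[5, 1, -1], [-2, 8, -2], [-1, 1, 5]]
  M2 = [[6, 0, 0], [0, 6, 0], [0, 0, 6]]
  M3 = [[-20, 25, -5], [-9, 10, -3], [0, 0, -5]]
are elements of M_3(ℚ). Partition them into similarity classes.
Characteristic polynomials: χ_{M1} = (x - 6)^3, χ_{M2} = (x - 6)^3, χ_{M3} = (x + 5)^3.

{M1}: invariant factors x - 6, (x - 6)^2.

{M2}: invariant factors x - 6, x - 6, x - 6.

{M3}: invariant factors x + 5, (x + 5)^2.

Matrices are similar if and only if their invariant-factor lists agree; the partition into similarity classes is {M1}, {M2}, {M3}.

3 classes: {M1}, {M2}, {M3}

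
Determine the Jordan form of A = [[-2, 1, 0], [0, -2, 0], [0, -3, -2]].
J = [[-2, 1, 0], [0, -2, 0], [0, 0, -2]]

The characteristic polynomial is det(xI - A) = (x + 2)^3, so the eigenvalues are -2 (algebraic multiplicity 3).

For λ = -2: rank(A + 2I) = 1, rank((A + 2I)^2) = 0. The eigenspace has dimension 3 - 1 = 2, so there are 2 Jordan blocks; the rank sequence gives block sizes [2, 1].

Assembling the blocks gives the Jordan form J above.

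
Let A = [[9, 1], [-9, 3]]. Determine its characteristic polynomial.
xI - A = [[x - 9, -1], [9, x - 3]].

Expanding det(xI - A) along the first row:
det(xI - A) = + (x - 9)·det([[x - 3]]) - (-1)·det([[9]]).

Evaluating gives χ_A(x) = x^2 - 12x + 36 = (x - 6)^2.

χ_A(x) = (x - 6)^2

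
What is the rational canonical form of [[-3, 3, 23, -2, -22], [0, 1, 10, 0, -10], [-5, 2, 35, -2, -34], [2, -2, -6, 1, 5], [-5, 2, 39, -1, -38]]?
The invariant factors of A (the non-unit diagonal entries of the Smith normal form of xI - A over ℚ[x]) are x(x + 4)(x^3 - 4x + 5), each dividing the next. The characteristic polynomial is their product, x(x + 4)(x^3 - 4x + 5).

The rational canonical form is the block-diagonal matrix of companion matrices C(f_i):
R = [[0, 0, 0, 0, 0], [1, 0, 0, 0, -20], [0, 1, 0, 0, 11], [0, 0, 1, 0, 4], [0, 0, 0, 1, -4]].

Note the characteristic polynomial does not split into linear factors over ℚ, so A has no Jordan form over ℚ; the rational canonical form exists over any field.

R = [[0, 0, 0, 0, 0], [1, 0, 0, 0, -20], [0, 1, 0, 0, 11], [0, 0, 1, 0, 4], [0, 0, 0, 1, -4]]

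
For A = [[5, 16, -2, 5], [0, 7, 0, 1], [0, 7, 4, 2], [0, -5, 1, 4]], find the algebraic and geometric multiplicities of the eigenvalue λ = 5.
algebraic multiplicity 4, geometric multiplicity 2

The characteristic polynomial is (x - 5)^4, so the factor x - 5 appears with exponent 4: the algebraic multiplicity is 4.

rank(A - 5I) = 2, so the eigenspace has dimension 4 - 2 = 2: the geometric multiplicity is 2.

Since 2 < 4, A is not diagonalizable.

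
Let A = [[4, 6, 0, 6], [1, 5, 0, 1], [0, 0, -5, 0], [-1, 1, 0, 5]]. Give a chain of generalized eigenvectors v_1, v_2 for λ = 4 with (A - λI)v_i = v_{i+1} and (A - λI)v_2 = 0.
v_1 = [[1, 0, 0, 0]]^T, v_2 = [[0, 1, 0, -1]]^T

We seek v_1 ∈ ker((A - 4I)^2) \ ker(A - 4I), then set v_{i+1} = (A - 4I) v_i.

One such chain is v_1 = [[1, 0, 0, 0]]^T, v_2 = [[0, 1, 0, -1]]^T. Check: (A - 4I) v_2 = [[0, 0, 0, 0]]^T = 0.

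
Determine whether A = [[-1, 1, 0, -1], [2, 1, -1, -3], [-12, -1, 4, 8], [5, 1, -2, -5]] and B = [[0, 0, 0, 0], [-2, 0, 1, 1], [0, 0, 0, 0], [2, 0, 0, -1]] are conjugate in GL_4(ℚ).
Both have characteristic polynomial x^3(x + 1), but the minimal polynomial of A is x^3(x + 1) while the minimal polynomial of B is x^2(x + 1). The minimal polynomial is a similarity invariant, so A and B are not similar.

No.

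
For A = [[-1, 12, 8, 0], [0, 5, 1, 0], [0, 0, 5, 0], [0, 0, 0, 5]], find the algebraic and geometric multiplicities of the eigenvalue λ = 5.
algebraic multiplicity 3, geometric multiplicity 2

The characteristic polynomial is (x - 5)^3(x + 1), so the factor x - 5 appears with exponent 3: the algebraic multiplicity is 3.

rank(A - 5I) = 2, so the eigenspace has dimension 4 - 2 = 2: the geometric multiplicity is 2.

Since 2 < 3, A is not diagonalizable.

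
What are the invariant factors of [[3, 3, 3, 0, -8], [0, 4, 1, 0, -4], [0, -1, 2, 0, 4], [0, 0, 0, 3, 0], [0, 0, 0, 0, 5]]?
x - 3, x - 3, (x - 5)(x - 3)^2

The Jordan structure of A has elementary divisors (x - 3)^2, (x - 3), (x - 3), (x - 5). Arranging the block sizes at each eigenvalue in decreasing order and taking row products gives the invariant factors.

Invariant factors (smallest first, each dividing the next): x - 3, x - 3, (x - 5)(x - 3)^2.

Check: the last factor (x - 5)(x - 3)^2 is the minimal polynomial, and the product (x - 5)(x - 3)^4 is the characteristic polynomial.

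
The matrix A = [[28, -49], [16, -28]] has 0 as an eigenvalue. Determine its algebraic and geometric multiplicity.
algebraic multiplicity 2, geometric multiplicity 1

The characteristic polynomial is x^2, so the factor x appears with exponent 2: the algebraic multiplicity is 2.

rank(A) = 1, so the eigenspace has dimension 2 - 1 = 1: the geometric multiplicity is 1.

Since 1 < 2, A is not diagonalizable.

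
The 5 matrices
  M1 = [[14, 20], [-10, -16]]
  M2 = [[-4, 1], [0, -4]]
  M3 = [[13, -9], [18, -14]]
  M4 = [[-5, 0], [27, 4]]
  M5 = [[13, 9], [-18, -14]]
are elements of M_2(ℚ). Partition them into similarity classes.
Characteristic polynomials: χ_{M1} = (x - 4)(x + 6), χ_{M2} = (x + 4)^2, χ_{M3} = (x - 4)(x + 5), χ_{M4} = (x - 4)(x + 5), χ_{M5} = (x - 4)(x + 5).

{M1}: invariant factors (x - 4)(x + 6).

{M2}: invariant factors (x + 4)^2.

{M3, M4, M5}: invariant factors (x - 4)(x + 5).

Matrices are similar if and only if their invariant-factor lists agree; the partition into similarity classes is {M1}, {M2}, {M3, M4, M5}.

3 classes: {M1}, {M2}, {M3, M4, M5}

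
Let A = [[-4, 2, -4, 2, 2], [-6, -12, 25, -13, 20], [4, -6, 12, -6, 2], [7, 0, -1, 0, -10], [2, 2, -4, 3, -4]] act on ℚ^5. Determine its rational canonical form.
The invariant factors of A (the non-unit diagonal entries of the Smith normal form of xI - A over ℚ[x]) are x^2 + 2x + 2, (x + 4)(x^2 + 2x + 2), each dividing the next. The characteristic polynomial is their product, (x + 4)(x^2 + 2x + 2)^2.

The rational canonical form is the block-diagonal matrix of companion matrices C(f_i):
R = [[0, -2, 0, 0, 0], [1, -2, 0, 0, 0], [0, 0, 0, 0, -8], [0, 0, 1, 0, -10], [0, 0, 0, 1, -6]].

Note the characteristic polynomial does not split into linear factors over ℚ, so A has no Jordan form over ℚ; the rational canonical form exists over any field.

R = [[0, -2, 0, 0, 0], [1, -2, 0, 0, 0], [0, 0, 0, 0, -8], [0, 0, 1, 0, -10], [0, 0, 0, 1, -6]]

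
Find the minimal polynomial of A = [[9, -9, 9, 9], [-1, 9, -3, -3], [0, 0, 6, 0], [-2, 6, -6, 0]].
The characteristic polynomial factors as (x - 6)^4. The minimal polynomial is ∏(x - λ)^{k_λ} where k_λ is the size of the largest Jordan block at λ.

For λ = 6: rank(A - 6I) = 1, and the largest Jordan block has size 2 (the smallest k with rank((A - 6I)^k) = rank((A - 6I)^(k+1))).

So m_A(x) = (x - 6)^2.

m_A(x) = (x - 6)^2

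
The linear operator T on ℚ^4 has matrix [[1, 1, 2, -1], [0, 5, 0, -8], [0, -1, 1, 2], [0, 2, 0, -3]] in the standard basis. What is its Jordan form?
J = [[1, 1, 0, 0], [0, 1, 0, 0], [0, 0, 1, 1], [0, 0, 0, 1]]

The characteristic polynomial is det(xI - A) = (x - 1)^4, so the eigenvalues are 1 (algebraic multiplicity 4).

For λ = 1: rank(A - I) = 2, rank((A - I)^2) = 0. The eigenspace has dimension 4 - 2 = 2, so there are 2 Jordan blocks; the rank sequence gives block sizes [2, 2].

Assembling the blocks gives the Jordan form J above.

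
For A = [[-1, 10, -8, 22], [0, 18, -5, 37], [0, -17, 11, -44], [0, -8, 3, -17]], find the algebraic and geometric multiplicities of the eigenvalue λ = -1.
algebraic multiplicity 1, geometric multiplicity 1

The characteristic polynomial is (x - 4)^3(x + 1), so the factor x + 1 appears with exponent 1: the algebraic multiplicity is 1.

rank(A + I) = 3, so the eigenspace has dimension 4 - 3 = 1: the geometric multiplicity is 1.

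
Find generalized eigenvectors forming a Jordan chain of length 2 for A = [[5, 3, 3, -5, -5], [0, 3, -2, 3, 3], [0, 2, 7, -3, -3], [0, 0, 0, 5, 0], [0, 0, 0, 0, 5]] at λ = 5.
We seek v_1 ∈ ker((A - 5I)^2) \ ker(A - 5I), then set v_{i+1} = (A - 5I) v_i.

One such chain is v_1 = [[-1, 1, 0, 0, 0]]^T, v_2 = [[3, -2, 2, 0, 0]]^T. Check: (A - 5I) v_2 = [[0, 0, 0, 0, 0]]^T = 0.

v_1 = [[-1, 1, 0, 0, 0]]^T, v_2 = [[3, -2, 2, 0, 0]]^T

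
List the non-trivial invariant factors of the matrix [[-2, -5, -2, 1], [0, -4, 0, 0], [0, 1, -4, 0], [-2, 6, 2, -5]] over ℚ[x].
The Jordan structure of A has elementary divisors (x + 4)^2, (x + 4), (x + 3). Arranging the block sizes at each eigenvalue in decreasing order and taking row products gives the invariant factors.

Invariant factors (smallest first, each dividing the next): x + 4, (x + 3)(x + 4)^2.

Check: the last factor (x + 3)(x + 4)^2 is the minimal polynomial, and the product (x + 3)(x + 4)^3 is the characteristic polynomial.

x + 4, (x + 3)(x + 4)^2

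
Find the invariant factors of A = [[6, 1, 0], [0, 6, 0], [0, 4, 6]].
The Jordan structure of A has elementary divisors (x - 6)^2, (x - 6). Arranging the block sizes at each eigenvalue in decreasing order and taking row products gives the invariant factors.

Invariant factors (smallest first, each dividing the next): x - 6, (x - 6)^2.

Check: the last factor (x - 6)^2 is the minimal polynomial, and the product (x - 6)^3 is the characteristic polynomial.

x - 6, (x - 6)^2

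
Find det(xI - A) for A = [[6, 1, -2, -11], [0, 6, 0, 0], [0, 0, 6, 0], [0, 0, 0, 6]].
xI - A = [[x - 6, -1, 2, 11], [0, x - 6, 0, 0], [0, 0, x - 6, 0], [0, 0, 0, x - 6]].

Expanding det(xI - A) along the first row:
det(xI - A) = + (x - 6)·det([[x - 6, 0, 0], [0, x - 6, 0], [0, 0, x - 6]]) - (-1)·det([[0, 0, 0], [0, x - 6, 0], [0, 0, x - 6]]) + (2)·det([[0, x - 6, 0], [0, 0, 0], [0, 0, x - 6]]) - (11)·det([[0, x - 6, 0], [0, 0, x - 6], [0, 0, 0]]).

Evaluating gives χ_A(x) = x^4 - 24x^3 + 216x^2 - 864x + 1296 = (x - 6)^4.

χ_A(x) = (x - 6)^4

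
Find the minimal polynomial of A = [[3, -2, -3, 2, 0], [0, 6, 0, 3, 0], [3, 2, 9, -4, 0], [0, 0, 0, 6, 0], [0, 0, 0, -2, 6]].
m_A(x) = (x - 6)^2

The characteristic polynomial factors as (x - 6)^5. The minimal polynomial is ∏(x - λ)^{k_λ} where k_λ is the size of the largest Jordan block at λ.

For λ = 6: rank(A - 6I) = 2, and the largest Jordan block has size 2 (the smallest k with rank((A - 6I)^k) = rank((A - 6I)^(k+1))).

So m_A(x) = (x - 6)^2.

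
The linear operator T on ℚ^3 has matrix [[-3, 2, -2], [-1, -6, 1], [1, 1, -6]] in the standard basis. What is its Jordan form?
The characteristic polynomial is det(xI - A) = (x + 5)^3, so the eigenvalues are -5 (algebraic multiplicity 3).

For λ = -5: rank(A + 5I) = 1, rank((A + 5I)^2) = 0. The eigenspace has dimension 3 - 1 = 2, so there are 2 Jordan blocks; the rank sequence gives block sizes [2, 1].

Assembling the blocks gives the Jordan form J above.

J = [[-5, 1, 0], [0, -5, 0], [0, 0, -5]]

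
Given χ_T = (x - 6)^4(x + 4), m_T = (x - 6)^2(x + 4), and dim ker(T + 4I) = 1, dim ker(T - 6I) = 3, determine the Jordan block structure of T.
λ = -4: algebraic multiplicity 1 (exponent in χ_T), largest block size 1 (exponent in m_T), 1 block (geometric multiplicity). This forces block sizes [1].
λ = 6: algebraic multiplicity 4 (exponent in χ_T), largest block size 2 (exponent in m_T), 3 blocks (geometric multiplicity). These force block sizes [2, 1, 1].

Jordan blocks: (-4, 1), (6, 2), (6, 1), (6, 1)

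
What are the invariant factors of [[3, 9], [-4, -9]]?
The Jordan structure of A has elementary divisors (x + 3)^2. Arranging the block sizes at each eigenvalue in decreasing order and taking row products gives the invariant factors.

Invariant factors (smallest first, each dividing the next): (x + 3)^2.

Check: the last factor (x + 3)^2 is the minimal polynomial, and the product (x + 3)^2 is the characteristic polynomial.

(x + 3)^2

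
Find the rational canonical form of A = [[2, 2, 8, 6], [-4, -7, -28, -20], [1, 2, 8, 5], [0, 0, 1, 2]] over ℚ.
R = [[1, 0, 0, 0], [0, 0, 0, -4], [0, 1, 0, 1], [0, 0, 1, 4]]

The invariant factors of A (the non-unit diagonal entries of the Smith normal form of xI - A over ℚ[x]) are x - 1, (x - 4)(x - 1)(x + 1), each dividing the next. The characteristic polynomial is their product, (x - 4)(x - 1)^2(x + 1).

The rational canonical form is the block-diagonal matrix of companion matrices C(f_i):
R = [[1, 0, 0, 0], [0, 0, 0, -4], [0, 1, 0, 1], [0, 0, 1, 4]].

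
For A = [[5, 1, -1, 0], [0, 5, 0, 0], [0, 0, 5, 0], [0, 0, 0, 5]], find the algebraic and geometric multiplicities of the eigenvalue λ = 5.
algebraic multiplicity 4, geometric multiplicity 3

The characteristic polynomial is (x - 5)^4, so the factor x - 5 appears with exponent 4: the algebraic multiplicity is 4.

rank(A - 5I) = 1, so the eigenspace has dimension 4 - 1 = 3: the geometric multiplicity is 3.

Since 3 < 4, A is not diagonalizable.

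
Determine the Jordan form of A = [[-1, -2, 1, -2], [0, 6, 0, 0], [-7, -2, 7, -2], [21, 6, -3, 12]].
J = [[6, 1, 0, 0], [0, 6, 0, 0], [0, 0, 6, 0], [0, 0, 0, 6]]

The characteristic polynomial is det(xI - A) = (x - 6)^4, so the eigenvalues are 6 (algebraic multiplicity 4).

For λ = 6: rank(A - 6I) = 1, rank((A - 6I)^2) = 0. The eigenspace has dimension 4 - 1 = 3, so there are 3 Jordan blocks; the rank sequence gives block sizes [2, 1, 1].

Assembling the blocks gives the Jordan form J above.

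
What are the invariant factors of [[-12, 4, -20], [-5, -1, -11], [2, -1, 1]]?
The Jordan structure of A has elementary divisors (x + 4)^3. Arranging the block sizes at each eigenvalue in decreasing order and taking row products gives the invariant factors.

Invariant factors (smallest first, each dividing the next): (x + 4)^3.

Check: the last factor (x + 4)^3 is the minimal polynomial, and the product (x + 4)^3 is the characteristic polynomial.

(x + 4)^3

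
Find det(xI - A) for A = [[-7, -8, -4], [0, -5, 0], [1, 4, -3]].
xI - A = [[x + 7, 8, 4], [0, x + 5, 0], [-1, -4, x + 3]].

Expanding det(xI - A) along the first row:
det(xI - A) = + (x + 7)·det([[x + 5, 0], [-4, x + 3]]) - (8)·det([[0, 0], [-1, x + 3]]) + (4)·det([[0, x + 5], [-1, -4]]).

Evaluating gives χ_A(x) = x^3 + 15x^2 + 75x + 125 = (x + 5)^3.

χ_A(x) = (x + 5)^3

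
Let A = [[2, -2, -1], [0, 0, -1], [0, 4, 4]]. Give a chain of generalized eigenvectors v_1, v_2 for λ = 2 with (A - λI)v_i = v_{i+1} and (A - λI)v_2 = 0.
v_1 = [[-2, 1, -1]]^T, v_2 = [[-1, -1, 2]]^T

We seek v_1 ∈ ker((A - 2I)^2) \ ker(A - 2I), then set v_{i+1} = (A - 2I) v_i.

One such chain is v_1 = [[-2, 1, -1]]^T, v_2 = [[-1, -1, 2]]^T. Check: (A - 2I) v_2 = [[0, 0, 0]]^T = 0.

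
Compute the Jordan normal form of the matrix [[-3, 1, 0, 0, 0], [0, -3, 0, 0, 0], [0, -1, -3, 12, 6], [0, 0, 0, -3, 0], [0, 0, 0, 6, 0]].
J = [[-3, 1, 0, 0, 0], [0, -3, 0, 0, 0], [0, 0, -3, 0, 0], [0, 0, 0, -3, 0], [0, 0, 0, 0, 0]]

The characteristic polynomial is det(xI - A) = x(x + 3)^4, so the eigenvalues are -3 (algebraic multiplicity 4), 0 (algebraic multiplicity 1).

For λ = -3: rank(A + 3I) = 2, rank((A + 3I)^2) = 1. The eigenspace has dimension 5 - 2 = 3, so there are 3 Jordan blocks; the rank sequence gives block sizes [2, 1, 1].

For λ = 0: algebraic multiplicity 1 gives one 1×1 block.

Assembling the blocks gives the Jordan form J above.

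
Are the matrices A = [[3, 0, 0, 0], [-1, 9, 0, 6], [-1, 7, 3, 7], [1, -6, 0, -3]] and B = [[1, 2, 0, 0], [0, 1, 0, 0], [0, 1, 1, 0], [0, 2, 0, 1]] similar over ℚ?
trace(A) = 12 but trace(B) = 4. The trace is a similarity invariant, so A and B are not similar.

No.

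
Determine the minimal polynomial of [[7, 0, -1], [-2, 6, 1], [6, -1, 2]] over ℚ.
m_A(x) = (x - 5)^3

The characteristic polynomial factors as (x - 5)^3. The minimal polynomial is ∏(x - λ)^{k_λ} where k_λ is the size of the largest Jordan block at λ.

For λ = 5: rank(A - 5I) = 2, and the largest Jordan block has size 3 (the smallest k with rank((A - 5I)^k) = rank((A - 5I)^(k+1))).

So m_A(x) = (x - 5)^3.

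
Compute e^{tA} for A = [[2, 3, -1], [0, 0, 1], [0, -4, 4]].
A has Jordan form J = [[2, 1, 0], [0, 2, 1], [0, 0, 2]] with A = PJP^{-1}, so e^{tA} = P e^{tJ} P^{-1}.

For a Jordan block J_k(λ), e^{tJ_k(λ)} = e^{λt} · (I + tN + t^2 N^2/2! + ... + t^{k-1} N^{k-1}/(k-1)!) where N is the nilpotent superdiagonal part.

Assembling the blocks and conjugating back gives the entries of e^{tA} as shown above.

e^{tA} = [[e^{2*t}, t*(3 - t)*e^{2*t}, t*(t - 2)*e^{2*t}/2], [0, (1 - 2*t)*e^{2*t}, t*e^{2*t}], [0, -4*t*e^{2*t}, (2*t + 1)*e^{2*t}]]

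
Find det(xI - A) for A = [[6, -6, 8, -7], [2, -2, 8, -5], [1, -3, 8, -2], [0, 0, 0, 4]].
χ_A(x) = (x - 4)^4

xI - A = [[x - 6, 6, -8, 7], [-2, x + 2, -8, 5], [-1, 3, x - 8, 2], [0, 0, 0, x - 4]].

Expanding det(xI - A) along the first row:
det(xI - A) = + (x - 6)·det([[x + 2, -8, 5], [3, x - 8, 2], [0, 0, x - 4]]) - (6)·det([[-2, -8, 5], [-1, x - 8, 2], [0, 0, x - 4]]) + (-8)·det([[-2, x + 2, 5], [-1, 3, 2], [0, 0, x - 4]]) - (7)·det([[-2, x + 2, -8], [-1, 3, x - 8], [0, 0, 0]]).

Evaluating gives χ_A(x) = x^4 - 16x^3 + 96x^2 - 256x + 256 = (x - 4)^4.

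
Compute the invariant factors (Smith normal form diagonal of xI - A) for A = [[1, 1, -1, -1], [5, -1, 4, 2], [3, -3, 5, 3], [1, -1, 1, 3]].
x - 2, (x - 2)^3

The Jordan structure of A has elementary divisors (x - 2)^3, (x - 2). Arranging the block sizes at each eigenvalue in decreasing order and taking row products gives the invariant factors.

Invariant factors (smallest first, each dividing the next): x - 2, (x - 2)^3.

Check: the last factor (x - 2)^3 is the minimal polynomial, and the product (x - 2)^4 is the characteristic polynomial.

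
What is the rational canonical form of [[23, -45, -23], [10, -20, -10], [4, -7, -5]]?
The invariant factors of A (the non-unit diagonal entries of the Smith normal form of xI - A over ℚ[x]) are (x - 2)(x^2 + 4x + 5), each dividing the next. The characteristic polynomial is their product, (x - 2)(x^2 + 4x + 5).

The rational canonical form is the block-diagonal matrix of companion matrices C(f_i):
R = [[0, 0, 10], [1, 0, 3], [0, 1, -2]].

Note the characteristic polynomial does not split into linear factors over ℚ, so A has no Jordan form over ℚ; the rational canonical form exists over any field.

R = [[0, 0, 10], [1, 0, 3], [0, 1, -2]]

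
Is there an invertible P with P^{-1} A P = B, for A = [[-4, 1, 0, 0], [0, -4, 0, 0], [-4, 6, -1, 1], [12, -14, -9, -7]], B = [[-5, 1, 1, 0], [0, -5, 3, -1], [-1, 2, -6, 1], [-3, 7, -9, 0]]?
Yes.

Two matrices over a field are similar if and only if they have the same invariant factors.

Both A and B have characteristic polynomial (x + 4)^4 and minimal polynomial (x + 4)^2. Computing further, both have invariant factors (x + 4)^2, (x + 4)^2. Hence A and B are similar.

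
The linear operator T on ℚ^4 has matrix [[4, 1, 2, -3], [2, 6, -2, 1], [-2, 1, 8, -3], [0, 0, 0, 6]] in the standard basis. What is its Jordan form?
J = [[6, 1, 0, 0], [0, 6, 1, 0], [0, 0, 6, 0], [0, 0, 0, 6]]

The characteristic polynomial is det(xI - A) = (x - 6)^4, so the eigenvalues are 6 (algebraic multiplicity 4).

For λ = 6: rank(A - 6I) = 2, rank((A - 6I)^2) = 1, rank((A - 6I)^3) = 0. The eigenspace has dimension 4 - 2 = 2, so there are 2 Jordan blocks; the rank sequence gives block sizes [3, 1].

Assembling the blocks gives the Jordan form J above.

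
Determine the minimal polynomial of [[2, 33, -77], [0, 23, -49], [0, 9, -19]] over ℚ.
m_A(x) = (x - 2)^2

The characteristic polynomial factors as (x - 2)^3. The minimal polynomial is ∏(x - λ)^{k_λ} where k_λ is the size of the largest Jordan block at λ.

For λ = 2: rank(A - 2I) = 1, and the largest Jordan block has size 2 (the smallest k with rank((A - 2I)^k) = rank((A - 2I)^(k+1))).

So m_A(x) = (x - 2)^2.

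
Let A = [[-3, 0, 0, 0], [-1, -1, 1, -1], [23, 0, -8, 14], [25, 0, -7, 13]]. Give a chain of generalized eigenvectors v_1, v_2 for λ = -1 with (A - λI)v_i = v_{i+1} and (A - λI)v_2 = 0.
We seek v_1 ∈ ker((A + I)^2) \ ker(A + I), then set v_{i+1} = (A + I) v_i.

One such chain is v_1 = [[0, 0, 2, 1]]^T, v_2 = [[0, 1, 0, 0]]^T. Check: (A + I) v_2 = [[0, 0, 0, 0]]^T = 0.

v_1 = [[0, 0, 2, 1]]^T, v_2 = [[0, 1, 0, 0]]^T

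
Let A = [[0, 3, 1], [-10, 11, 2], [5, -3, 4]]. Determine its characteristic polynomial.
xI - A = [[x, -3, -1], [10, x - 11, -2], [-5, 3, x - 4]].

Expanding det(xI - A) along the first row:
det(xI - A) = + (x)·det([[x - 11, -2], [3, x - 4]]) - (-3)·det([[10, -2], [-5, x - 4]]) + (-1)·det([[10, x - 11], [-5, 3]]).

Evaluating gives χ_A(x) = x^3 - 15x^2 + 75x - 125 = (x - 5)^3.

χ_A(x) = (x - 5)^3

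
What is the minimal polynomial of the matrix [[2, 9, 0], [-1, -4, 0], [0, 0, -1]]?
The characteristic polynomial factors as (x + 1)^3. The minimal polynomial is ∏(x - λ)^{k_λ} where k_λ is the size of the largest Jordan block at λ.

For λ = -1: rank(A + I) = 1, and the largest Jordan block has size 2 (the smallest k with rank((A + I)^k) = rank((A + I)^(k+1))).

So m_A(x) = (x + 1)^2.

m_A(x) = (x + 1)^2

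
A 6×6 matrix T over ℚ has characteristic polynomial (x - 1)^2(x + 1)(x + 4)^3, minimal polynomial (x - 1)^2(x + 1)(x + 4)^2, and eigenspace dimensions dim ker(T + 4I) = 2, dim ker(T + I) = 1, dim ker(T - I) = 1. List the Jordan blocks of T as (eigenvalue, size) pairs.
λ = -4: algebraic multiplicity 3 (exponent in χ_T), largest block size 2 (exponent in m_T), 2 blocks (geometric multiplicity). These force block sizes [2, 1].
λ = -1: algebraic multiplicity 1 (exponent in χ_T), largest block size 1 (exponent in m_T), 1 block (geometric multiplicity). This forces block sizes [1].
λ = 1: algebraic multiplicity 2 (exponent in χ_T), largest block size 2 (exponent in m_T), 1 block (geometric multiplicity). This forces block sizes [2].

Jordan blocks: (-4, 2), (-4, 1), (-1, 1), (1, 2)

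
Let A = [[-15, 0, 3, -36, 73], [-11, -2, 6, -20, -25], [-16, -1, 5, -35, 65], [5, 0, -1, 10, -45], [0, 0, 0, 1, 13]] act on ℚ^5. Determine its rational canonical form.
The invariant factors of A (the non-unit diagonal entries of the Smith normal form of xI - A over ℚ[x]) are (x - 4)^2(x - 1)^3, each dividing the next. The characteristic polynomial is their product, (x - 4)^2(x - 1)^3.

The rational canonical form is the block-diagonal matrix of companion matrices C(f_i):
R = [[0, 0, 0, 0, 16], [1, 0, 0, 0, -56], [0, 1, 0, 0, 73], [0, 0, 1, 0, -43], [0, 0, 0, 1, 11]].

R = [[0, 0, 0, 0, 16], [1, 0, 0, 0, -56], [0, 1, 0, 0, 73], [0, 0, 1, 0, -43], [0, 0, 0, 1, 11]]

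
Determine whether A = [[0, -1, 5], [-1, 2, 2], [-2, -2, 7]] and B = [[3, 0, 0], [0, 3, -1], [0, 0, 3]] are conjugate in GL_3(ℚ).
No.

Both have characteristic polynomial (x - 3)^3, but the minimal polynomial of A is (x - 3)^3 while the minimal polynomial of B is (x - 3)^2. The minimal polynomial is a similarity invariant, so A and B are not similar.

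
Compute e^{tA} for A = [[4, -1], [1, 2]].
e^{tA} = [[(t + 1)*e^{3*t}, -t*e^{3*t}], [t*e^{3*t}, (1 - t)*e^{3*t}]]

A has Jordan form J = [[3, 1], [0, 3]] with A = PJP^{-1}, so e^{tA} = P e^{tJ} P^{-1}.

For a Jordan block J_k(λ), e^{tJ_k(λ)} = e^{λt} · (I + tN + t^2 N^2/2! + ... + t^{k-1} N^{k-1}/(k-1)!) where N is the nilpotent superdiagonal part.

Assembling the blocks and conjugating back gives the entries of e^{tA} as shown above.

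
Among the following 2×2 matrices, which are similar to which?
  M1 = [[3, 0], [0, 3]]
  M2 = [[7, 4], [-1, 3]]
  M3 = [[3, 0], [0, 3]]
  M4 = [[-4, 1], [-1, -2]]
Characteristic polynomials: χ_{M1} = (x - 3)^2, χ_{M2} = (x - 5)^2, χ_{M3} = (x - 3)^2, χ_{M4} = (x + 3)^2.

{M1, M3}: invariant factors x - 3, x - 3.

{M2}: invariant factors (x - 5)^2.

{M4}: invariant factors (x + 3)^2.

Matrices are similar if and only if their invariant-factor lists agree; the partition into similarity classes is {M1, M3}, {M2}, {M4}.

3 classes: {M1, M3}, {M2}, {M4}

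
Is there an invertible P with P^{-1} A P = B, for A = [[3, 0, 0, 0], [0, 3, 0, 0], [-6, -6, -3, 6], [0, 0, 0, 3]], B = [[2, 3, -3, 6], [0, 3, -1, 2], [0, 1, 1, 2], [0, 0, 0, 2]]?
No.

trace(A) = 6 but trace(B) = 8. The trace is a similarity invariant, so A and B are not similar.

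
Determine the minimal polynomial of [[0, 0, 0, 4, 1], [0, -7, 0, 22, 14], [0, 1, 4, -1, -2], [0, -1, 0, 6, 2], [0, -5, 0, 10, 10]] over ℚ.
m_A(x) = x^2(x - 5)(x - 4)^2

The characteristic polynomial factors as x^2(x - 5)(x - 4)^2. The minimal polynomial is ∏(x - λ)^{k_λ} where k_λ is the size of the largest Jordan block at λ.

For λ = 0: rank(A) = 4, and the largest Jordan block has size 2 (the smallest k with rank(A^k) = rank(A^(k+1))).
For λ = 4: rank(A - 4I) = 4, and the largest Jordan block has size 2 (the smallest k with rank((A - 4I)^k) = rank((A - 4I)^(k+1))).
For λ = 5: rank(A - 5I) = 4, and the largest Jordan block has size 1 (the smallest k with rank((A - 5I)^k) = rank((A - 5I)^(k+1))).

So m_A(x) = x^2(x - 5)(x - 4)^2.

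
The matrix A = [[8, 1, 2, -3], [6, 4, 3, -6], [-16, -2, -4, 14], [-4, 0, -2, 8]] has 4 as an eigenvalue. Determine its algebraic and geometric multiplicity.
algebraic multiplicity 4, geometric multiplicity 2

The characteristic polynomial is (x - 4)^4, so the factor x - 4 appears with exponent 4: the algebraic multiplicity is 4.

rank(A - 4I) = 2, so the eigenspace has dimension 4 - 2 = 2: the geometric multiplicity is 2.

Since 2 < 4, A is not diagonalizable.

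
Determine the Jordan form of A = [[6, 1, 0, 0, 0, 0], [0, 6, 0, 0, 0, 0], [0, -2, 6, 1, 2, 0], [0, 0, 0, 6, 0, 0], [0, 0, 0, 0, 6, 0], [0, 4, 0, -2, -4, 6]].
J = [[6, 1, 0, 0, 0, 0], [0, 6, 0, 0, 0, 0], [0, 0, 6, 1, 0, 0], [0, 0, 0, 6, 0, 0], [0, 0, 0, 0, 6, 0], [0, 0, 0, 0, 0, 6]]

The characteristic polynomial is det(xI - A) = (x - 6)^6, so the eigenvalues are 6 (algebraic multiplicity 6).

For λ = 6: rank(A - 6I) = 2, rank((A - 6I)^2) = 0. The eigenspace has dimension 6 - 2 = 4, so there are 4 Jordan blocks; the rank sequence gives block sizes [2, 2, 1, 1].

Assembling the blocks gives the Jordan form J above.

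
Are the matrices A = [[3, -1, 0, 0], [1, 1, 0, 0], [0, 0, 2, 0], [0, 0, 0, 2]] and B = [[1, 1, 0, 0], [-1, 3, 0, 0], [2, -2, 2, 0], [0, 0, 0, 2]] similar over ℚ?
Two matrices over a field are similar if and only if they have the same invariant factors.

Both A and B have characteristic polynomial (x - 2)^4 and minimal polynomial (x - 2)^2. Computing further, both have invariant factors x - 2, x - 2, (x - 2)^2. Hence A and B are similar.

Yes.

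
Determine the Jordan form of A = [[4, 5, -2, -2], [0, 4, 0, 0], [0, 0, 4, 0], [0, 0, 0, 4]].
J = [[4, 1, 0, 0], [0, 4, 0, 0], [0, 0, 4, 0], [0, 0, 0, 4]]

The characteristic polynomial is det(xI - A) = (x - 4)^4, so the eigenvalues are 4 (algebraic multiplicity 4).

For λ = 4: rank(A - 4I) = 1, rank((A - 4I)^2) = 0. The eigenspace has dimension 4 - 1 = 3, so there are 3 Jordan blocks; the rank sequence gives block sizes [2, 1, 1].

Assembling the blocks gives the Jordan form J above.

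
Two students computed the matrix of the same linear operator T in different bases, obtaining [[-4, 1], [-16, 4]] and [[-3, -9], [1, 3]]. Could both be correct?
Yes.

Two matrices over a field are similar if and only if they have the same invariant factors.

Both A and B have characteristic polynomial x^2 and minimal polynomial x^2. Computing further, both have invariant factors x^2. Hence A and B are similar.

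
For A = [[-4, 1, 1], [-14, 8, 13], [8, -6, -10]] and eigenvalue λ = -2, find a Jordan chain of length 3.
v_1 = [[0, -1, 1]]^T, v_2 = [[0, 3, -2]]^T, v_3 = [[1, 4, -2]]^T

We seek v_1 ∈ ker((A + 2I)^3) \ ker((A + 2I)^2), then set v_{i+1} = (A + 2I) v_i.

One such chain is v_1 = [[0, -1, 1]]^T, v_2 = [[0, 3, -2]]^T, v_3 = [[1, 4, -2]]^T. Check: (A + 2I) v_3 = [[0, 0, 0]]^T = 0.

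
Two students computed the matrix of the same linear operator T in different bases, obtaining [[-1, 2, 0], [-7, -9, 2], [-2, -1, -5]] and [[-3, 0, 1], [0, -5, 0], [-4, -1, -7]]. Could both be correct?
Yes.

Two matrices over a field are similar if and only if they have the same invariant factors.

Both A and B have characteristic polynomial (x + 5)^3 and minimal polynomial (x + 5)^3. Computing further, both have invariant factors (x + 5)^3. Hence A and B are similar.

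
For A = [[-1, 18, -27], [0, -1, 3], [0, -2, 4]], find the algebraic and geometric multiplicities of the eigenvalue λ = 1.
algebraic multiplicity 1, geometric multiplicity 1

The characteristic polynomial is (x - 2)(x - 1)(x + 1), so the factor x - 1 appears with exponent 1: the algebraic multiplicity is 1.

rank(A - I) = 2, so the eigenspace has dimension 3 - 2 = 1: the geometric multiplicity is 1.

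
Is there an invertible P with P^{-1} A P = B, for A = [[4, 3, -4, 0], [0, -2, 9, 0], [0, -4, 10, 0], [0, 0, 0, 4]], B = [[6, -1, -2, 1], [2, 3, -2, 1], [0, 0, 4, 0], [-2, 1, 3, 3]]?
Yes.

Two matrices over a field are similar if and only if they have the same invariant factors.

Both A and B have characteristic polynomial (x - 4)^4 and minimal polynomial (x - 4)^3. Computing further, both have invariant factors x - 4, (x - 4)^3. Hence A and B are similar.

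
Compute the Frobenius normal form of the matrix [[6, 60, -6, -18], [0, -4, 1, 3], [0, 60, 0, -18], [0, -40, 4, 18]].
The invariant factors of A (the non-unit diagonal entries of the Smith normal form of xI - A over ℚ[x]) are x - 6, x - 6, (x - 6)(x - 2), each dividing the next. The characteristic polynomial is their product, (x - 6)^3(x - 2).

The rational canonical form is the block-diagonal matrix of companion matrices C(f_i):
R = [[6, 0, 0, 0], [0, 6, 0, 0], [0, 0, 0, -12], [0, 0, 1, 8]].

R = [[6, 0, 0, 0], [0, 6, 0, 0], [0, 0, 0, -12], [0, 0, 1, 8]]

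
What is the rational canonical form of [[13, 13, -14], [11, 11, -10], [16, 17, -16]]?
R = [[0, 0, -24], [1, 0, -10], [0, 1, 8]]

The invariant factors of A (the non-unit diagonal entries of the Smith normal form of xI - A over ℚ[x]) are (x - 4)(x^2 - 4x - 6), each dividing the next. The characteristic polynomial is their product, (x - 4)(x^2 - 4x - 6).

The rational canonical form is the block-diagonal matrix of companion matrices C(f_i):
R = [[0, 0, -24], [1, 0, -10], [0, 1, 8]].

Note the characteristic polynomial does not split into linear factors over ℚ, so A has no Jordan form over ℚ; the rational canonical form exists over any field.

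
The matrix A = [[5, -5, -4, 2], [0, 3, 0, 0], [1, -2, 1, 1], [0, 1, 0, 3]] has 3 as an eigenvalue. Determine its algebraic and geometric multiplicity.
algebraic multiplicity 4, geometric multiplicity 2

The characteristic polynomial is (x - 3)^4, so the factor x - 3 appears with exponent 4: the algebraic multiplicity is 4.

rank(A - 3I) = 2, so the eigenspace has dimension 4 - 2 = 2: the geometric multiplicity is 2.

Since 2 < 4, A is not diagonalizable.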